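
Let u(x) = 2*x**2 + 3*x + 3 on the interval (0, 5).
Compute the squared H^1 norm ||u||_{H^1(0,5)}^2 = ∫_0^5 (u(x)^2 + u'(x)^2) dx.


||u||_{H^1}^2 = 19595/3

The H^1 norm (squared) on an interval (0, L) is
  ||u||_{H^1}^2 = ∫_0^L u(x)^2 dx + ∫_0^L u'(x)^2 dx.
Compute u'(x) = 4*x + 3.
Then u(x)^2 = 4*x**4 + 12*x**3 + 21*x**2 + 18*x + 9 and u'(x)^2 = 16*x**2 + 24*x + 9.
Integrate each monomial from 0 to 5 using ∫_0^5 c·x^n dx = c·5^(n+1)/(n+1):
  ∫_0^5 u(x)^2 dx = ∫_0^5 (4*x^4 + 12*x^3 + 21*x^2 + 18*x + 9) dx. Term by term:
    ∫_0^5 4*x^4 dx = 2500;  ∫_0^5 12*x^3 dx = 1875;  ∫_0^5 21*x^2 dx = 875;
    ∫_0^5 18*x dx = 225;  ∫_0^5 9 dx = 45.
  Sum: 2500 + 1875 + 875 + 225 + 45 = 5520.
  ∫_0^5 u'(x)^2 dx = ∫_0^5 (16*x^2 + 24*x + 9) dx. Term by term:
    ∫_0^5 16*x^2 dx = 2000/3;  ∫_0^5 24*x dx = 300;  ∫_0^5 9 dx = 45.
  Sum: 2000/3 + 300 + 45 = 3035/3.
Adding: ||u||_{H^1}^2 = 5520 + 3035/3 = 19595/3.


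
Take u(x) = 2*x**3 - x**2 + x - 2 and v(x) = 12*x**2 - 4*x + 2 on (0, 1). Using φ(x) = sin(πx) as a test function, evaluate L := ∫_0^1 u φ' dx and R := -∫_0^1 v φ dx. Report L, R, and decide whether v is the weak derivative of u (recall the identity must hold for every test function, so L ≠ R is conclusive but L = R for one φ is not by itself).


LHS = -6/π + 24/π^3, RHS = -12/π + 48/π^3. No, v is not the weak derivative of u.

u(x) = 2*x**3 - x**2 + x - 2, classical derivative u'(x) = 6*x**2 - 2*x + 1.
φ(x) = sin(πx), so φ'(x) = π*cos(π*x).
Note φ(0) = φ(1) = 0, so the boundary term u·φ vanishes.
LHS = ∫_0^1 u(x) φ'(x) dx = ∫_0^1 (2*π*x^3*cos(π*x) - π*x^2*cos(π*x) + π*x*cos(π*x) - 2*π*cos(π*x)) dx. Term by term:
  ∫_0^1 -2*π*cos(π*x) dx = 0;  ∫_0^1 π*x*cos(π*x) dx = -2/π;  ∫_0^1 -π*x^2*cos(π*x) dx = 2/π;
  ∫_0^1 2*π*x^3*cos(π*x) dx = -6/π + 24/π^3.
Sum: 0 − 2/π + 2/π + -6/π + 24/π^3 = -6/π + 24/π^3.
So LHS = -6/π + 24/π^3.
∫_0^1 v(x) φ(x) dx = ∫_0^1 (12*x^2*sin(π*x) - 4*x*sin(π*x) + 2*sin(π*x)) dx. Term by term:
  ∫_0^1 2*sin(π*x) dx = 4/π;  ∫_0^1 -4*x*sin(π*x) dx = -4/π;  ∫_0^1 12*x^2*sin(π*x) dx = -48/π^3 + 12/π.
Sum: 4/π − 4/π + -48/π^3 + 12/π = -48/π^3 + 12/π.
So RHS = -∫_0^1 v(x) φ(x) dx = -12/π + 48/π^3.
LHS − RHS = -24/π^3 + 6/π ≠ 0, so the identity fails.
(For a valid weak derivative the identity must hold for EVERY test function, in particular this one. The failure shows v is NOT the weak derivative of u.)
Correct weak derivative would be u'(x) = 6*x**2 - 2*x + 1.


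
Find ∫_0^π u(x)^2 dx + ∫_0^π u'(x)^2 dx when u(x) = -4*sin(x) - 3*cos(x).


||u||_{H^1(0,π)}^2 = 25*π

u'(x) = 3*sin(x) - 4*cos(x).
Expand u² and (u')² and integrate term by term on (0, π), using: for integers n ≥ 1, ∫_0^π sin²(nx) dx = ∫_0^π cos²(nx) dx = π/2; for n ≠ n', ∫_0^π sin(nx)sin(n'x) dx = ∫_0^π cos(nx)cos(n'x) dx = 0; and by product-to-sum, ∫_0^π sin(nx)cos(n'x) dx = ½∫_0^π [sin((n+n')x) + sin((n−n')x)] dx, which is 0 when n+n' is even and 2n/(n²−n'²) when n+n' is odd (it need not vanish on (0, π)).
  u² squared terms: (-4)²·∫sin(x)² dx = 16·π/2 = 8*π;  (-3)²·∫cos(x)² dx = 9·π/2 = 9*π/2.
  u² cross terms: 2·(-4)·(-3)·∫sin(x)·cos(x) dx = 24·(0) = 0.
  So ∫_0^π u² dx = 8*π + 9*π/2 + 0 = 25*π/2.
  (u')² squared terms: (-4)²·∫cos(x)² dx = 16·π/2 = 8*π;  (3)²·∫sin(x)² dx = 9·π/2 = 9*π/2.
  (u')² cross terms: 2·(-4)·(3)·∫cos(x)·sin(x) dx = -24·(0) = 0.
  So ∫_0^π (u')² dx = 8*π + 9*π/2 + 0 = 25*π/2.
||u||_{H^1}^2 = (25*π/2) + (25*π/2) = 25*π.


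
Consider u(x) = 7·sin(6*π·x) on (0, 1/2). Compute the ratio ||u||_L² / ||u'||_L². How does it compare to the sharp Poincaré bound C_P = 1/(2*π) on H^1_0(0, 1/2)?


||u||_L² / ||u'||_L² = 1/(6*π) < C_P = 1/(2*π).

u(x) = 7·sin(6*π·x), so u'(x) = 42*π*cos(6*π*x).
Writing u(x) = A·sin(kπx/L) with A = 7 and k = 3, use ∫_0^L sin²(kπx/L) dx = L/2 and ∫_0^L cos²(kπx/L) dx = L/2.
u² = 49·sin²(6*π·x) and (u')² = 1764*π^2·cos²(6*π·x), and each of sin², cos² integrates to L/2 = 1/4 over (0, 1/2).
∫_0^1/2 u² dx = 49/4, so ||u||_L² = 7/2.
∫_0^1/2 (u')² dx = 441*π^2, so ||u'||_L² = 21*π.
Ratio ||u||_L² / ||u'||_L² = 1/(6*π).
Sharp Poincaré constant on H^1_0(0, 1/2) is C_P = L/π = 1/(2*π), achieved by sin(2*π·x).
This is the k = 3 harmonic; the ratio L/(kπ) is strictly less than C_P = L/π, consistent with the sharp inequality ||u||_L² ≤ C_P ||u'||_L².


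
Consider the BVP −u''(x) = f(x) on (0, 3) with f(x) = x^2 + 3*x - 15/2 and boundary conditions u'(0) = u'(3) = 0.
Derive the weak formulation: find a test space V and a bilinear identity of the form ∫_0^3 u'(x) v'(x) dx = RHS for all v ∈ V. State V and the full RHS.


V = H^1(0, 3) (no boundary constraint on v; u is determined up to an additive constant); weak form: ∫_0^3 u'v' dx = ∫_0^3 (x^2 + 3*x - 15/2) v dx for all v ∈ V.

Multiply both sides by a test function v and integrate from 0 to 3:
  ∫_0^3 −u''(x) v(x) dx = ∫_0^3 f(x) v(x) dx.
Integrate the LHS by parts once:
  ∫_0^3 −u'' v dx = −[u'(x) v(x)]_0^3 + ∫_0^3 u'(x) v'(x) dx.
Thus ∫_0^3 u'(x) v'(x) dx = ∫_0^3 f(x) v(x) dx + [u'(x) v(x)]_0^3.
Choose V so that boundary terms are either known or forced to vanish.
u has homogeneous Neumann: u'(0) = u'(3) = 0. So [u' v]_0^3 = 0·v(3) − 0·v(0) = 0 for any v; take V = H^1(0, 3).
Weak formulation: find u (satisfying any essential BC) such that ∫_0^3 u'(x) v'(x) dx = ∫_0^3 f v dx for all v ∈ V (homogeneous Neumann, so boundary terms vanish).
Substituting f(x) = x^2 + 3*x - 15/2, the right-hand side is ∫_0^3 (x^2 + 3*x - 15/2) v dx.
Compatibility check (pure Neumann): taking v ≡ 1 ∈ V gives 0 = ∫_0^3 f dx + (0) − (0), i.e. ∫_0^3 f dx must equal u'(0) − u'(3) = 0. Indeed ∫_0^3 (x^2 + 3*x - 15/2) dx = 0, so the data are compatible. The solution is then unique only up to an additive constant (fix it e.g. by requiring ∫_0^3 u dx = 0).


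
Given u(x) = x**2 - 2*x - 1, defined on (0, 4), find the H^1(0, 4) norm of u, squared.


||u||_{H^1}^2 = 324/5

The H^1 norm (squared) on an interval (0, L) is
  ||u||_{H^1}^2 = ∫_0^L u(x)^2 dx + ∫_0^L u'(x)^2 dx.
Compute u'(x) = 2*x - 2.
Then u(x)^2 = x**4 - 4*x**3 + 2*x**2 + 4*x + 1 and u'(x)^2 = 4*x**2 - 8*x + 4.
Integrate each monomial from 0 to 4 using ∫_0^4 c·x^n dx = c·4^(n+1)/(n+1):
  ∫_0^4 u(x)^2 dx = ∫_0^4 (x^4 - 4*x^3 + 2*x^2 + 4*x + 1) dx. Term by term:
    ∫_0^4 x^4 dx = 1024/5;  ∫_0^4 -4*x^3 dx = -256;  ∫_0^4 2*x^2 dx = 128/3;
    ∫_0^4 4*x dx = 32;  ∫_0^4 1 dx = 4.
  Sum: 1024/5 − 256 + 128/3 + 32 + 4 = 412/15.
  ∫_0^4 u'(x)^2 dx = ∫_0^4 (4*x^2 - 8*x + 4) dx. Term by term:
    ∫_0^4 4*x^2 dx = 256/3;  ∫_0^4 -8*x dx = -64;  ∫_0^4 4 dx = 16.
  Sum: 256/3 − 64 + 16 = 112/3.
Adding: ||u||_{H^1}^2 = 412/15 + 112/3 = 324/5.


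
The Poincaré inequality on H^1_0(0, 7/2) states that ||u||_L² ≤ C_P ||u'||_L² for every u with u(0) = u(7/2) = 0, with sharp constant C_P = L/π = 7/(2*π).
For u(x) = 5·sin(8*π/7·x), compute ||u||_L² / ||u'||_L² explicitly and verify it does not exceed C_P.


||u||_L² / ||u'||_L² = 7/(8*π) < C_P = 7/(2*π).

u(x) = 5·sin(8*π/7·x), so u'(x) = 40*π*cos(8*π*x/7)/7.
Writing u(x) = A·sin(kπx/L) with A = 5 and k = 4, use ∫_0^L sin²(kπx/L) dx = L/2 and ∫_0^L cos²(kπx/L) dx = L/2.
u² = 25·sin²(8*π/7·x) and (u')² = 1600*π^2/49·cos²(8*π/7·x), and each of sin², cos² integrates to L/2 = 7/4 over (0, 7/2).
∫_0^7/2 u² dx = 175/4, so ||u||_L² = 5*sqrt(7)/2.
∫_0^7/2 (u')² dx = 400*π^2/7, so ||u'||_L² = 20*sqrt(7)*π/7.
Ratio ||u||_L² / ||u'||_L² = 7/(8*π).
Sharp Poincaré constant on H^1_0(0, 7/2) is C_P = L/π = 7/(2*π), achieved by sin(2*π/7·x).
This is the k = 4 harmonic; the ratio L/(kπ) is strictly less than C_P = L/π, consistent with the sharp inequality ||u||_L² ≤ C_P ||u'||_L².


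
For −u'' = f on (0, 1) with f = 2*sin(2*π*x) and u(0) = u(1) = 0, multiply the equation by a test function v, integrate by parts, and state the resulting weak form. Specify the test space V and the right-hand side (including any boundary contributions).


V = H^1_0(0, 1) (so v(0) = v(1) = 0); weak form: ∫_0^1 u'v' dx = ∫_0^1 (2*sin(2*π*x)) v dx for all v ∈ V.

Multiply both sides by a test function v and integrate from 0 to 1:
  ∫_0^1 −u''(x) v(x) dx = ∫_0^1 f(x) v(x) dx.
Integrate the LHS by parts once:
  ∫_0^1 −u'' v dx = −[u'(x) v(x)]_0^1 + ∫_0^1 u'(x) v'(x) dx.
Thus ∫_0^1 u'(x) v'(x) dx = ∫_0^1 f(x) v(x) dx + [u'(x) v(x)]_0^1.
Choose V so that boundary terms are either known or forced to vanish.
u is Dirichlet: u(0) = u(1) = 0. Let V = H^1_0(0, 1); then v(0) = v(1) = 0, and [u' v]_0^1 = 0.
Weak formulation: find u (satisfying any essential BC) such that ∫_0^1 u'(x) v'(x) dx = ∫_0^1 f v dx for all v ∈ V.
Substituting f(x) = 2*sin(2*π*x), the right-hand side is ∫_0^1 (2*sin(2*π*x)) v dx.


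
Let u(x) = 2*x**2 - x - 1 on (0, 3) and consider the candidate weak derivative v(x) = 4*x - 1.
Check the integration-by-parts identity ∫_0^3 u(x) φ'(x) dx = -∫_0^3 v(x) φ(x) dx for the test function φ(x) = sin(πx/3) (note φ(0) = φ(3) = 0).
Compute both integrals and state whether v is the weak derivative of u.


LHS = -30/π, RHS = -30/π. Yes, v = u' weakly.

u(x) = 2*x**2 - x - 1, classical derivative u'(x) = 4*x - 1.
φ(x) = sin(πx/3), so φ'(x) = π*cos(π*x/3)/3.
Note φ(0) = φ(3) = 0, so the boundary term u·φ vanishes.
LHS = ∫_0^3 u(x) φ'(x) dx = ∫_0^3 (2*π*x^2*cos(π*x/3)/3 - π*x*cos(π*x/3)/3 - π*cos(π*x/3)/3) dx. Term by term:
  ∫_0^3 -π*cos(π*x/3)/3 dx = 0;  ∫_0^3 -π*x*cos(π*x/3)/3 dx = 6/π;  ∫_0^3 2*π*x^2*cos(π*x/3)/3 dx = -36/π.
Sum: 0 + 6/π − 36/π = -30/π.
So LHS = -30/π.
∫_0^3 v(x) φ(x) dx = ∫_0^3 (4*x*sin(π*x/3) - sin(π*x/3)) dx. Term by term:
  ∫_0^3 -sin(π*x/3) dx = -6/π;  ∫_0^3 4*x*sin(π*x/3) dx = 36/π.
Sum: -6/π + 36/π = 30/π.
So RHS = -∫_0^3 v(x) φ(x) dx = -30/π.
LHS = RHS, so the identity holds for this test φ.
Moreover u is smooth here and v(x) = u'(x) = 4*x - 1 pointwise, so the identity holds for every test function. Hence v is the weak derivative of u.


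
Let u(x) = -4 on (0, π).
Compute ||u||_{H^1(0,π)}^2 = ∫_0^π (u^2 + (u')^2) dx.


||u||_{H^1(0,π)}^2 = 16*π

u'(x) = 0.
Expand u² and (u')² and integrate term by term on (0, π), using: for integers n ≥ 1, ∫_0^π sin²(nx) dx = ∫_0^π cos²(nx) dx = π/2; for n ≠ n', ∫_0^π sin(nx)sin(n'x) dx = ∫_0^π cos(nx)cos(n'x) dx = 0; and by product-to-sum, ∫_0^π sin(nx)cos(n'x) dx = ½∫_0^π [sin((n+n')x) + sin((n−n')x)] dx, which is 0 when n+n' is even and 2n/(n²−n'²) when n+n' is odd (it need not vanish on (0, π)). For the constant mode: ∫_0^π 1 dx = π, ∫_0^π cos(nx) dx = 0, ∫_0^π sin(nx) dx = (1−(−1)^n)/n.
  u² squared terms: (-4)²·∫1 dx = 16·π = 16*π.
  So ∫_0^π u² dx = 16*π.
  u' ≡ 0, so ∫_0^π (u')² dx = 0.
||u||_{H^1}^2 = (16*π) + (0) = 16*π.


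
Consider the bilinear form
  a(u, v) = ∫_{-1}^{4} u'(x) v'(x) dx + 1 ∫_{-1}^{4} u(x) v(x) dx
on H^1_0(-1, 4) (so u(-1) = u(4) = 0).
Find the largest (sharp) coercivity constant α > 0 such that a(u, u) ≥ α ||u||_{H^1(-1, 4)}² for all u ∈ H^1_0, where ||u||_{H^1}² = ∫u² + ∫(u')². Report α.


α = 1

Coercivity of a(·,·) on H^1_0(-1, 4) means a(u, u) ≥ α ||u||_{H^1}² for every u ∈ H^1_0.
The interval has length L = 5, and Poincaré/coercivity depend only on L. Here a(u, u) = ∫(u')² + (1)·∫u².
Here c = 1 ≥ 1, so a(u,u) = ∫(u')² + c∫u² ≥ ∫(u')² + ∫u² = ||u||_{H^1}², i.e. α = 1 works. No larger α is possible: a(u,u) ≥ α||u||_{H^1}² means (1−α)∫(u')² ≥ (α−c)∫u², and for the modes u_n = sin(nπ(x−x₀)/L) (x₀ the left endpoint) one has ∫u_n²/∫(u_n')² = (L/(nπ))² → 0, so a(u_n,u_n)/||u_n||_{H^1}² → 1. Hence the optimal constant is α = 1.
Therefore α = 1.


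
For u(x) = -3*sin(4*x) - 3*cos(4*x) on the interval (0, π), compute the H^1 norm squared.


||u||_{H^1(0,π)}^2 = 153*π

u'(x) = 12*sin(4*x) - 12*cos(4*x).
Expand u² and (u')² and integrate term by term on (0, π), using: for integers n ≥ 1, ∫_0^π sin²(nx) dx = ∫_0^π cos²(nx) dx = π/2; for n ≠ n', ∫_0^π sin(nx)sin(n'x) dx = ∫_0^π cos(nx)cos(n'x) dx = 0; and by product-to-sum, ∫_0^π sin(nx)cos(n'x) dx = ½∫_0^π [sin((n+n')x) + sin((n−n')x)] dx, which is 0 when n+n' is even and 2n/(n²−n'²) when n+n' is odd (it need not vanish on (0, π)).
  u² squared terms: (-3)²·∫cos(4x)² dx = 9·π/2 = 9*π/2;  (-3)²·∫sin(4x)² dx = 9·π/2 = 9*π/2.
  u² cross terms: 2·(-3)·(-3)·∫cos(4x)·sin(4x) dx = 18·(0) = 0.
  So ∫_0^π u² dx = 9*π/2 + 9*π/2 + 0 = 9*π.
  (u')² squared terms: (-12)²·∫cos(4x)² dx = 144·π/2 = 72*π;  (12)²·∫sin(4x)² dx = 144·π/2 = 72*π.
  (u')² cross terms: 2·(-12)·(12)·∫cos(4x)·sin(4x) dx = -288·(0) = 0.
  So ∫_0^π (u')² dx = 72*π + 72*π + 0 = 144*π.
||u||_{H^1}^2 = (9*π) + (144*π) = 153*π.


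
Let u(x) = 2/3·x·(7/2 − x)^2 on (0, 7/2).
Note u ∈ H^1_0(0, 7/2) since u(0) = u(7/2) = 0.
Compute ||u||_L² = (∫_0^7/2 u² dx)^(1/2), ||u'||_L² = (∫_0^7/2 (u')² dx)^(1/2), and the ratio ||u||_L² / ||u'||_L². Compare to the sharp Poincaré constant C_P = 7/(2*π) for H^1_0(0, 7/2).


||u||_L² / ||u'||_L² = sqrt(14)/4 < C_P = 7/(2*π).

u(x) = 2/3·x·(7/2 − x)^2, so u'(x) = (2*x - 7)*(6*x - 7)/6.
u(x) = 2/3·x·(7/2 − x)^2 vanishes at x = 0 and x = 7/2, so u ∈ H^1_0(0, 7/2). Differentiate via the product rule and integrate the resulting polynomials term by term.
  ∫_0^7/2 u² dx = ∫_0^7/2 (4*x^6/9 - 56*x^5/9 + 98*x^4/3 - 686*x^3/9 + 2401*x^2/36) dx. Term by term:
    ∫_0^7/2 4*x^6/9 dx = 117649/288;  ∫_0^7/2 -56*x^5/9 dx = -823543/432;  ∫_0^7/2 98*x^4/3 dx = 823543/240;
    ∫_0^7/2 -686*x^3/9 dx = -823543/288;  ∫_0^7/2 2401*x^2/36 dx = 823543/864.
  Sum: 117649/288 − 823543/432 + 823543/240 − 823543/288 + 823543/864 = 117649/4320.
  ∫_0^7/2 (u')² dx = ∫_0^7/2 (4*x^4 - 112*x^3/3 + 1078*x^2/9 - 1372*x/9 + 2401/36) dx. Term by term:
    ∫_0^7/2 4*x^4 dx = 16807/40;  ∫_0^7/2 -112*x^3/3 dx = -16807/12;  ∫_0^7/2 1078*x^2/9 dx = 184877/108;
    ∫_0^7/2 -1372*x/9 dx = -16807/18;  ∫_0^7/2 2401/36 dx = 16807/72.
  Sum: 16807/40 − 16807/12 + 184877/108 − 16807/18 + 16807/72 = 16807/540.
∫_0^7/2 u² dx = 117649/4320, so ||u||_L² = 343*sqrt(30)/360.
∫_0^7/2 (u')² dx = 16807/540, so ||u'||_L² = 49*sqrt(105)/90.
Ratio ||u||_L² / ||u'||_L² = sqrt(14)/4.
Sharp Poincaré constant on H^1_0(0, 7/2) is C_P = L/π = 7/(2*π), achieved by sin(2*π/7·x).
A polynomial bump cannot attain the sharp Poincaré constant (only the first sine eigenfunction does), so the ratio is strictly less than C_P, consistent with ||u||_L² ≤ C_P ||u'||_L².


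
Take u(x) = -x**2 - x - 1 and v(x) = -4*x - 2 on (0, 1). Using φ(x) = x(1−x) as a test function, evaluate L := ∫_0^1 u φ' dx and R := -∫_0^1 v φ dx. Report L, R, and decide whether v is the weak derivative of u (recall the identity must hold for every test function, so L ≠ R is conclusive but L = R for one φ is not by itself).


LHS = 1/3, RHS = 2/3. No, v is not the weak derivative of u.

u(x) = -x**2 - x - 1, classical derivative u'(x) = -2*x - 1.
φ(x) = x(1−x), so φ'(x) = 1 - 2*x.
Note φ(0) = φ(1) = 0, so the boundary term u·φ vanishes.
LHS = ∫_0^1 u(x) φ'(x) dx = ∫_0^1 (2*x^3 + x^2 + x - 1) dx. Term by term:
  ∫_0^1 2*x^3 dx = 1/2;  ∫_0^1 x^2 dx = 1/3;  ∫_0^1 x dx = 1/2;
  ∫_0^1 -1 dx = -1.
Sum: 1/2 + 1/3 + 1/2 − 1 = 1/3.
So LHS = 1/3.
∫_0^1 v(x) φ(x) dx = ∫_0^1 (4*x^3 - 2*x^2 - 2*x) dx. Term by term:
  ∫_0^1 4*x^3 dx = 1;  ∫_0^1 -2*x^2 dx = -2/3;  ∫_0^1 -2*x dx = -1.
Sum: 1 − 2/3 − 1 = -2/3.
So RHS = -∫_0^1 v(x) φ(x) dx = 2/3.
LHS − RHS = -1/3 ≠ 0, so the identity fails.
(For a valid weak derivative the identity must hold for EVERY test function, in particular this one. The failure shows v is NOT the weak derivative of u.)
Correct weak derivative would be u'(x) = -2*x - 1.


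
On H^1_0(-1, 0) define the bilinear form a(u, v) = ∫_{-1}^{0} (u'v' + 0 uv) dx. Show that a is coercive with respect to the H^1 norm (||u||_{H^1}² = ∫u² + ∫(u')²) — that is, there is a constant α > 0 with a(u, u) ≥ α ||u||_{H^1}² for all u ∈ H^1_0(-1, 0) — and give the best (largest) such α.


α = π^2/(1 + π^2)

Coercivity of a(·,·) on H^1_0(-1, 0) means a(u, u) ≥ α ||u||_{H^1}² for every u ∈ H^1_0.
The interval has length L = 1, and Poincaré/coercivity depend only on L. Here a(u, u) = ∫(u')² + (0)·∫u².
Here c = 0, so a(u,u) = ∫(u')² alone. The condition a(u,u) ≥ α||u||_{H^1}² reads (1−α)∫(u')² ≥ (α−c)∫u². Any admissible α is ≤ 1 (rapidly oscillating u have ∫u²/∫(u')² → 0), and α = 1 would force 0 ≥ (1−c)∫u², impossible since c < 1; so 1−α > 0. By the sharp Poincaré inequality on H^1_0 of an interval of length L, ∫(u')² ≥ (π/L)²∫u² with equality for the first sine mode sin(π(x−x₀)/L) (x₀ the left endpoint), so the inequality holds for all u iff (1−α)(π/L)² ≥ α − c, i.e. α ≤ ((π/L)² + c)/((π/L)² + 1) = (1 + c(L/π)²)/(1 + (L/π)²). (Direct route, valid since c ≤ 0: Poincaré gives c∫u² ≥ c(L/π)²∫(u')², so a(u,u) ≥ (1 + c(L/π)²)∫(u')², while ||u||_{H^1}² ≤ (1 + (L/π)²)∫(u')²; dividing yields the same α.) With (π/L)² = π^2 and c = 0, the largest admissible constant is α = ((π/L)² + c)/((π/L)² + 1).
Simplifying, α = π^2/(1 + π^2).


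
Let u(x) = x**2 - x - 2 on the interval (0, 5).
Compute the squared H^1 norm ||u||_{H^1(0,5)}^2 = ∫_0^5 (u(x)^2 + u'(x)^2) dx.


||u||_{H^1}^2 = 2275/6

The H^1 norm (squared) on an interval (0, L) is
  ||u||_{H^1}^2 = ∫_0^L u(x)^2 dx + ∫_0^L u'(x)^2 dx.
Compute u'(x) = 2*x - 1.
Then u(x)^2 = x**4 - 2*x**3 - 3*x**2 + 4*x + 4 and u'(x)^2 = 4*x**2 - 4*x + 1.
Integrate each monomial from 0 to 5 using ∫_0^5 c·x^n dx = c·5^(n+1)/(n+1):
  ∫_0^5 u(x)^2 dx = ∫_0^5 (x^4 - 2*x^3 - 3*x^2 + 4*x + 4) dx. Term by term:
    ∫_0^5 x^4 dx = 625;  ∫_0^5 -2*x^3 dx = -625/2;  ∫_0^5 -3*x^2 dx = -125;
    ∫_0^5 4*x dx = 50;  ∫_0^5 4 dx = 20.
  Sum: 625 − 625/2 − 125 + 50 + 20 = 515/2.
  ∫_0^5 u'(x)^2 dx = ∫_0^5 (4*x^2 - 4*x + 1) dx. Term by term:
    ∫_0^5 4*x^2 dx = 500/3;  ∫_0^5 -4*x dx = -50;  ∫_0^5 1 dx = 5.
  Sum: 500/3 − 50 + 5 = 365/3.
Adding: ||u||_{H^1}^2 = 515/2 + 365/3 = 2275/6.


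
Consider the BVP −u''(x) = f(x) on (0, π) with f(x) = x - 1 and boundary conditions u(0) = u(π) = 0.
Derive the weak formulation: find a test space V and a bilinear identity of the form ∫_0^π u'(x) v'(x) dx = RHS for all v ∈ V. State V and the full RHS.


V = H^1_0(0, π) (so v(0) = v(π) = 0); weak form: ∫_0^π u'v' dx = ∫_0^π (x - 1) v dx for all v ∈ V.

Multiply both sides by a test function v and integrate from 0 to π:
  ∫_0^π −u''(x) v(x) dx = ∫_0^π f(x) v(x) dx.
Integrate the LHS by parts once:
  ∫_0^π −u'' v dx = −[u'(x) v(x)]_0^π + ∫_0^π u'(x) v'(x) dx.
Thus ∫_0^π u'(x) v'(x) dx = ∫_0^π f(x) v(x) dx + [u'(x) v(x)]_0^π.
Choose V so that boundary terms are either known or forced to vanish.
u is Dirichlet: u(0) = u(π) = 0. Let V = H^1_0(0, π); then v(0) = v(π) = 0, and [u' v]_0^π = 0.
Weak formulation: find u (satisfying any essential BC) such that ∫_0^π u'(x) v'(x) dx = ∫_0^π f v dx for all v ∈ V.
Substituting f(x) = x - 1, the right-hand side is ∫_0^π (x - 1) v dx.


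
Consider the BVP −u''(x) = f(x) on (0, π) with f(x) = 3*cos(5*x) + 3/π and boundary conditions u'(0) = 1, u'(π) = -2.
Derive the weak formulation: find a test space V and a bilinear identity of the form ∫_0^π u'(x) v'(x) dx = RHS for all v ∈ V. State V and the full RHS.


V = H^1(0, π) (v unrestricted at boundary; u is determined up to an additive constant); weak form: ∫_0^π u'v' dx = ∫_0^π (3*cos(5*x) + 3/π) v dx − 2·v(π) − v(0) for all v ∈ V.

Multiply both sides by a test function v and integrate from 0 to π:
  ∫_0^π −u''(x) v(x) dx = ∫_0^π f(x) v(x) dx.
Integrate the LHS by parts once:
  ∫_0^π −u'' v dx = −[u'(x) v(x)]_0^π + ∫_0^π u'(x) v'(x) dx.
Thus ∫_0^π u'(x) v'(x) dx = ∫_0^π f(x) v(x) dx + [u'(x) v(x)]_0^π.
Choose V so that boundary terms are either known or forced to vanish.
u has inhomogeneous Neumann u'(0) = 1, u'(π) = -2. [u' v]_0^π = (-2)·v(π) − (1)·v(0) = − 2·v(π) − v(0). Take V = H^1(0, π); boundary term becomes part of RHS.
Weak formulation: find u (satisfying any essential BC) such that ∫_0^π u'(x) v'(x) dx = ∫_0^π f v dx − 2·v(π) − v(0) for all v ∈ V (Neumann data are natural BCs: they enter the RHS as boundary terms).
Substituting f(x) = 3*cos(5*x) + 3/π, the right-hand side is ∫_0^π (3*cos(5*x) + 3/π) v dx − 2·v(π) − v(0).
Compatibility check (pure Neumann): taking v ≡ 1 ∈ V gives 0 = ∫_0^π f dx + (-2) − (1), i.e. ∫_0^π f dx must equal u'(0) − u'(π) = 3. Indeed ∫_0^π (3*cos(5*x) + 3/π) dx = 3, so the data are compatible. The solution is then unique only up to an additive constant (fix it e.g. by requiring ∫_0^π u dx = 0).


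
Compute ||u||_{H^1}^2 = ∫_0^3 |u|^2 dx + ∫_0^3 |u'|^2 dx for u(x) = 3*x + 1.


||u||_{H^1}^2 = 138

The H^1 norm (squared) on an interval (0, L) is
  ||u||_{H^1}^2 = ∫_0^L u(x)^2 dx + ∫_0^L u'(x)^2 dx.
Compute u'(x) = 3.
Then u(x)^2 = 9*x**2 + 6*x + 1 and u'(x)^2 = 9.
Integrate each monomial from 0 to 3 using ∫_0^3 c·x^n dx = c·3^(n+1)/(n+1):
  ∫_0^3 u(x)^2 dx = ∫_0^3 (9*x^2 + 6*x + 1) dx. Term by term:
    ∫_0^3 9*x^2 dx = 81;  ∫_0^3 6*x dx = 27;  ∫_0^3 1 dx = 3.
  Sum: 81 + 27 + 3 = 111.
  ∫_0^3 u'(x)^2 dx = ∫_0^3 (9) dx. Term by term:
    ∫_0^3 9 dx = 27.
Adding: ||u||_{H^1}^2 = 111 + 27 = 138.


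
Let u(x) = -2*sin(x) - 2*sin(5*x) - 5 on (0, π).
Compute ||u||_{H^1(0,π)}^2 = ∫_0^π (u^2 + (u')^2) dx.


||u||_{H^1(0,π)}^2 = 48 + 81*π

u'(x) = -2*cos(x) - 10*cos(5*x).
Expand u² and (u')² and integrate term by term on (0, π), using: for integers n ≥ 1, ∫_0^π sin²(nx) dx = ∫_0^π cos²(nx) dx = π/2; for n ≠ n', ∫_0^π sin(nx)sin(n'x) dx = ∫_0^π cos(nx)cos(n'x) dx = 0; and by product-to-sum, ∫_0^π sin(nx)cos(n'x) dx = ½∫_0^π [sin((n+n')x) + sin((n−n')x)] dx, which is 0 when n+n' is even and 2n/(n²−n'²) when n+n' is odd (it need not vanish on (0, π)). For the constant mode: ∫_0^π 1 dx = π, ∫_0^π cos(nx) dx = 0, ∫_0^π sin(nx) dx = (1−(−1)^n)/n.
  u² squared terms: (-5)²·∫1 dx = 25·π = 25*π;  (-2)²·∫sin(x)² dx = 4·π/2 = 2*π;  (-2)²·∫sin(5x)² dx = 4·π/2 = 2*π.
  u² cross terms: 2·(-5)·(-2)·∫1·sin(x) dx = 20·(2) = 40;  2·(-5)·(-2)·∫1·sin(5x) dx = 20·(2/5) = 8;  2·(-2)·(-2)·∫sin(x)·sin(5x) dx = 8·(0) = 0.
  So ∫_0^π u² dx = 25*π + 2*π + 2*π + 40 + 8 + 0 = 48 + 29*π.
  (u')² squared terms: (-10)²·∫cos(5x)² dx = 100·π/2 = 50*π;  (-2)²·∫cos(x)² dx = 4·π/2 = 2*π.
  (u')² cross terms: 2·(-10)·(-2)·∫cos(5x)·cos(x) dx = 40·(0) = 0.
  So ∫_0^π (u')² dx = 50*π + 2*π + 0 = 52*π.
||u||_{H^1}^2 = (48 + 29*π) + (52*π) = 48 + 81*π.


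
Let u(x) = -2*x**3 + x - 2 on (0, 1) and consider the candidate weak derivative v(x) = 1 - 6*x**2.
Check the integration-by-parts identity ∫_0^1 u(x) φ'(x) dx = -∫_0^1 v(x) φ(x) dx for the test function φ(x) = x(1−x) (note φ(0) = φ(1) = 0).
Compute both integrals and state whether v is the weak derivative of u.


LHS = 2/15, RHS = 2/15. Yes, v = u' weakly.

u(x) = -2*x**3 + x - 2, classical derivative u'(x) = 1 - 6*x**2.
φ(x) = x(1−x), so φ'(x) = 1 - 2*x.
Note φ(0) = φ(1) = 0, so the boundary term u·φ vanishes.
LHS = ∫_0^1 u(x) φ'(x) dx = ∫_0^1 (4*x^4 - 2*x^3 - 2*x^2 + 5*x - 2) dx. Term by term:
  ∫_0^1 4*x^4 dx = 4/5;  ∫_0^1 -2*x^3 dx = -1/2;  ∫_0^1 -2*x^2 dx = -2/3;
  ∫_0^1 5*x dx = 5/2;  ∫_0^1 -2 dx = -2.
Sum: 4/5 − 1/2 − 2/3 + 5/2 − 2 = 2/15.
So LHS = 2/15.
∫_0^1 v(x) φ(x) dx = ∫_0^1 (6*x^4 - 6*x^3 - x^2 + x) dx. Term by term:
  ∫_0^1 6*x^4 dx = 6/5;  ∫_0^1 -6*x^3 dx = -3/2;  ∫_0^1 -x^2 dx = -1/3;
  ∫_0^1 x dx = 1/2.
Sum: 6/5 − 3/2 − 1/3 + 1/2 = -2/15.
So RHS = -∫_0^1 v(x) φ(x) dx = 2/15.
LHS = RHS, so the identity holds for this test φ.
Moreover u is smooth here and v(x) = u'(x) = 1 - 6*x**2 pointwise, so the identity holds for every test function. Hence v is the weak derivative of u.


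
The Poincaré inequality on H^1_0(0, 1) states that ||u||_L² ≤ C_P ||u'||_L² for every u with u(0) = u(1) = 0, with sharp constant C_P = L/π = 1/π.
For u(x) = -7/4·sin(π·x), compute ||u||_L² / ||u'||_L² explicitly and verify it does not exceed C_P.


||u||_L² / ||u'||_L² = 1/π = C_P.

u(x) = -7/4·sin(π·x), so u'(x) = -7*π*cos(π*x)/4.
Writing u(x) = A·sin(kπx/L) with A = -7/4 and k = 1, use ∫_0^L sin²(kπx/L) dx = L/2 and ∫_0^L cos²(kπx/L) dx = L/2.
u² = 49/16·sin²(π·x) and (u')² = 49*π^2/16·cos²(π·x), and each of sin², cos² integrates to L/2 = 1/2 over (0, 1).
∫_0^1 u² dx = 49/32, so ||u||_L² = 7*sqrt(2)/8.
∫_0^1 (u')² dx = 49*π^2/32, so ||u'||_L² = 7*sqrt(2)*π/8.
Ratio ||u||_L² / ||u'||_L² = 1/π.
Sharp Poincaré constant on H^1_0(0, 1) is C_P = L/π = 1/π, achieved by sin(π·x).
This is the k = 1 eigenfunction (up to amplitude), so the ratio equals the sharp Poincaré constant exactly.


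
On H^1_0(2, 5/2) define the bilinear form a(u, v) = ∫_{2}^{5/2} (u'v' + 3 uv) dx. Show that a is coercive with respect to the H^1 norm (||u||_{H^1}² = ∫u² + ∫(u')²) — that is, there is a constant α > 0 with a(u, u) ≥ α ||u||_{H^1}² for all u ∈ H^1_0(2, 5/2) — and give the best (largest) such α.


α = 1

Coercivity of a(·,·) on H^1_0(2, 5/2) means a(u, u) ≥ α ||u||_{H^1}² for every u ∈ H^1_0.
The interval has length L = 1/2, and Poincaré/coercivity depend only on L. Here a(u, u) = ∫(u')² + (3)·∫u².
Here c = 3 ≥ 1, so a(u,u) = ∫(u')² + c∫u² ≥ ∫(u')² + ∫u² = ||u||_{H^1}², i.e. α = 1 works. No larger α is possible: a(u,u) ≥ α||u||_{H^1}² means (1−α)∫(u')² ≥ (α−c)∫u², and for the modes u_n = sin(nπ(x−x₀)/L) (x₀ the left endpoint) one has ∫u_n²/∫(u_n')² = (L/(nπ))² → 0, so a(u_n,u_n)/||u_n||_{H^1}² → 1. Hence the optimal constant is α = 1.
Therefore α = 1.


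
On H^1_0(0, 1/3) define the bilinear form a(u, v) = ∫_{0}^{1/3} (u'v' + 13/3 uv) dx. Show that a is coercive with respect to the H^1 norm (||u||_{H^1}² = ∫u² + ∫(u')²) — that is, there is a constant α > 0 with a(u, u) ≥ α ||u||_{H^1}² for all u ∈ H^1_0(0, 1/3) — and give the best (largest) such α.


α = 1

Coercivity of a(·,·) on H^1_0(0, 1/3) means a(u, u) ≥ α ||u||_{H^1}² for every u ∈ H^1_0.
The interval has length L = 1/3, and Poincaré/coercivity depend only on L. Here a(u, u) = ∫(u')² + (13/3)·∫u².
Here c = 13/3 ≥ 1, so a(u,u) = ∫(u')² + c∫u² ≥ ∫(u')² + ∫u² = ||u||_{H^1}², i.e. α = 1 works. No larger α is possible: a(u,u) ≥ α||u||_{H^1}² means (1−α)∫(u')² ≥ (α−c)∫u², and for the modes u_n = sin(nπ(x−x₀)/L) (x₀ the left endpoint) one has ∫u_n²/∫(u_n')² = (L/(nπ))² → 0, so a(u_n,u_n)/||u_n||_{H^1}² → 1. Hence the optimal constant is α = 1.
Therefore α = 1.


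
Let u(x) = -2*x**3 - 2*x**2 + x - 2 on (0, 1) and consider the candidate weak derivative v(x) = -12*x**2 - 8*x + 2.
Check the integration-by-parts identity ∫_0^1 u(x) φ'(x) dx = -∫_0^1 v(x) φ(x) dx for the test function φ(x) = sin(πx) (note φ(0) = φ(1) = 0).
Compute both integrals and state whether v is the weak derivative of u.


LHS = -24/π^3 + 8/π, RHS = -48/π^3 + 16/π. No, v is not the weak derivative of u.

u(x) = -2*x**3 - 2*x**2 + x - 2, classical derivative u'(x) = -6*x**2 - 4*x + 1.
φ(x) = sin(πx), so φ'(x) = π*cos(π*x).
Note φ(0) = φ(1) = 0, so the boundary term u·φ vanishes.
LHS = ∫_0^1 u(x) φ'(x) dx = ∫_0^1 (-2*π*x^3*cos(π*x) - 2*π*x^2*cos(π*x) + π*x*cos(π*x) - 2*π*cos(π*x)) dx. Term by term:
  ∫_0^1 -2*π*cos(π*x) dx = 0;  ∫_0^1 π*x*cos(π*x) dx = -2/π;  ∫_0^1 -2*π*x^2*cos(π*x) dx = 4/π;
  ∫_0^1 -2*π*x^3*cos(π*x) dx = -24/π^3 + 6/π.
Sum: 0 − 2/π + 4/π + -24/π^3 + 6/π = -24/π^3 + 8/π.
So LHS = -24/π^3 + 8/π.
∫_0^1 v(x) φ(x) dx = ∫_0^1 (-12*x^2*sin(π*x) - 8*x*sin(π*x) + 2*sin(π*x)) dx. Term by term:
  ∫_0^1 2*sin(π*x) dx = 4/π;  ∫_0^1 -12*x^2*sin(π*x) dx = -12/π + 48/π^3;  ∫_0^1 -8*x*sin(π*x) dx = -8/π.
Sum: 4/π + -12/π + 48/π^3 − 8/π = -16/π + 48/π^3.
So RHS = -∫_0^1 v(x) φ(x) dx = -48/π^3 + 16/π.
LHS − RHS = -8/π + 24/π^3 ≠ 0, so the identity fails.
(For a valid weak derivative the identity must hold for EVERY test function, in particular this one. The failure shows v is NOT the weak derivative of u.)
Correct weak derivative would be u'(x) = -6*x**2 - 4*x + 1.


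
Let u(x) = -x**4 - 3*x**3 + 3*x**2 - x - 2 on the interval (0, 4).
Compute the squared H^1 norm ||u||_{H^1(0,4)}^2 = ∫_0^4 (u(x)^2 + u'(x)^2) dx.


||u||_{H^1}^2 = 52443164/315

The H^1 norm (squared) on an interval (0, L) is
  ||u||_{H^1}^2 = ∫_0^L u(x)^2 dx + ∫_0^L u'(x)^2 dx.
Compute u'(x) = -4*x**3 - 9*x**2 + 6*x - 1.
Then u(x)^2 = x**8 + 6*x**7 + 3*x**6 - 16*x**5 + 19*x**4 + 6*x**3 - 11*x**2 + 4*x + 4 and u'(x)^2 = 16*x**6 + 72*x**5 + 33*x**4 - 100*x**3 + 54*x**2 - 12*x + 1.
Integrate each monomial from 0 to 4 using ∫_0^4 c·x^n dx = c·4^(n+1)/(n+1):
  ∫_0^4 u(x)^2 dx = ∫_0^4 (x^8 + 6*x^7 + 3*x^6 - 16*x^5 + 19*x^4 + 6*x^3 - 11*x^2 + 4*x + 4) dx. Term by term:
    ∫_0^4 x^8 dx = 262144/9;  ∫_0^4 6*x^7 dx = 49152;  ∫_0^4 3*x^6 dx = 49152/7;
    ∫_0^4 -16*x^5 dx = -32768/3;  ∫_0^4 19*x^4 dx = 19456/5;  ∫_0^4 6*x^3 dx = 384;
    ∫_0^4 -11*x^2 dx = -704/3;  ∫_0^4 4*x dx = 32;  ∫_0^4 4 dx = 16.
  Sum: 262144/9 + 49152 + 49152/7 − 32768/3 + 19456/5 + 384 − 704/3 + 32 + 16 = 24717008/315.
  ∫_0^4 u'(x)^2 dx = ∫_0^4 (16*x^6 + 72*x^5 + 33*x^4 - 100*x^3 + 54*x^2 - 12*x + 1) dx. Term by term:
    ∫_0^4 16*x^6 dx = 262144/7;  ∫_0^4 72*x^5 dx = 49152;  ∫_0^4 33*x^4 dx = 33792/5;
    ∫_0^4 -100*x^3 dx = -6400;  ∫_0^4 54*x^2 dx = 1152;  ∫_0^4 -12*x dx = -96;
    ∫_0^4 1 dx = 4.
  Sum: 262144/7 + 49152 + 33792/5 − 6400 + 1152 − 96 + 4 = 3080684/35.
Adding: ||u||_{H^1}^2 = 24717008/315 + 3080684/35 = 52443164/315.


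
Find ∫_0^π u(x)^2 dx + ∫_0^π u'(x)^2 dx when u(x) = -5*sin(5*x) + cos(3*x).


||u||_{H^1(0,π)}^2 = 330*π

u'(x) = -3*sin(3*x) - 25*cos(5*x).
Expand u² and (u')² and integrate term by term on (0, π), using: for integers n ≥ 1, ∫_0^π sin²(nx) dx = ∫_0^π cos²(nx) dx = π/2; for n ≠ n', ∫_0^π sin(nx)sin(n'x) dx = ∫_0^π cos(nx)cos(n'x) dx = 0; and by product-to-sum, ∫_0^π sin(nx)cos(n'x) dx = ½∫_0^π [sin((n+n')x) + sin((n−n')x)] dx, which is 0 when n+n' is even and 2n/(n²−n'²) when n+n' is odd (it need not vanish on (0, π)).
  u² squared terms: (-5)²·∫sin(5x)² dx = 25·π/2 = 25*π/2;  (1)²·∫cos(3x)² dx = 1·π/2 = π/2.
  u² cross terms: 2·(-5)·(1)·∫sin(5x)·cos(3x) dx = -10·(0) = 0.
  So ∫_0^π u² dx = 25*π/2 + π/2 + 0 = 13*π.
  (u')² squared terms: (-25)²·∫cos(5x)² dx = 625·π/2 = 625*π/2;  (-3)²·∫sin(3x)² dx = 9·π/2 = 9*π/2.
  (u')² cross terms: 2·(-25)·(-3)·∫cos(5x)·sin(3x) dx = 150·(0) = 0.
  So ∫_0^π (u')² dx = 625*π/2 + 9*π/2 + 0 = 317*π.
||u||_{H^1}^2 = (13*π) + (317*π) = 330*π.


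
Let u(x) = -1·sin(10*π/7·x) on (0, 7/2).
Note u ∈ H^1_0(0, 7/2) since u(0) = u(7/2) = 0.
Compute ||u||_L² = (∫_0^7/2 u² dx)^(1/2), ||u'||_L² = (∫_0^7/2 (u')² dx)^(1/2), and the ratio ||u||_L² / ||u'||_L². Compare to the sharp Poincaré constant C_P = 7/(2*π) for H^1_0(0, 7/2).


||u||_L² / ||u'||_L² = 7/(10*π) < C_P = 7/(2*π).

u(x) = -1·sin(10*π/7·x), so u'(x) = -10*π*cos(10*π*x/7)/7.
Writing u(x) = A·sin(kπx/L) with A = -1 and k = 5, use ∫_0^L sin²(kπx/L) dx = L/2 and ∫_0^L cos²(kπx/L) dx = L/2.
u² = 1·sin²(10*π/7·x) and (u')² = 100*π^2/49·cos²(10*π/7·x), and each of sin², cos² integrates to L/2 = 7/4 over (0, 7/2).
∫_0^7/2 u² dx = 7/4, so ||u||_L² = sqrt(7)/2.
∫_0^7/2 (u')² dx = 25*π^2/7, so ||u'||_L² = 5*sqrt(7)*π/7.
Ratio ||u||_L² / ||u'||_L² = 7/(10*π).
Sharp Poincaré constant on H^1_0(0, 7/2) is C_P = L/π = 7/(2*π), achieved by sin(2*π/7·x).
This is the k = 5 harmonic; the ratio L/(kπ) is strictly less than C_P = L/π, consistent with the sharp inequality ||u||_L² ≤ C_P ||u'||_L².


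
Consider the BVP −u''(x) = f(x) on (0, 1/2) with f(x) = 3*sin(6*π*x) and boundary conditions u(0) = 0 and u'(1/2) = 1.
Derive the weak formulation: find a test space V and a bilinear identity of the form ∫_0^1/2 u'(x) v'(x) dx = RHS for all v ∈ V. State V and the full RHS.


V = {v ∈ H^1(0, 1/2) : v(0) = 0} (test functions vanish at x = 0 where u is specified); weak form: ∫_0^1/2 u'v' dx = ∫_0^1/2 (3*sin(6*π*x)) v dx + v(1/2) for all v ∈ V.

Multiply both sides by a test function v and integrate from 0 to 1/2:
  ∫_0^1/2 −u''(x) v(x) dx = ∫_0^1/2 f(x) v(x) dx.
Integrate the LHS by parts once:
  ∫_0^1/2 −u'' v dx = −[u'(x) v(x)]_0^1/2 + ∫_0^1/2 u'(x) v'(x) dx.
Thus ∫_0^1/2 u'(x) v'(x) dx = ∫_0^1/2 f(x) v(x) dx + [u'(x) v(x)]_0^1/2.
Choose V so that boundary terms are either known or forced to vanish.
Mixed BC: u(0) = 0 (Dirichlet) and u'(1/2) = 1 (Neumann). Define V = {v ∈ H^1(0, 1/2) : v(0) = 0}. Then [u' v]_0^1/2 = u'(1/2)·v(1/2) − u'(0)·0 = v(1/2).
Weak formulation: find u (satisfying any essential BC) such that ∫_0^1/2 u'(x) v'(x) dx = ∫_0^1/2 f v dx + v(1/2) for all v ∈ V (Dirichlet at 0 absorbed into V; Neumann datum at x = 1/2 contributes the boundary term).
Substituting f(x) = 3*sin(6*π*x), the right-hand side is ∫_0^1/2 (3*sin(6*π*x)) v dx + v(1/2).


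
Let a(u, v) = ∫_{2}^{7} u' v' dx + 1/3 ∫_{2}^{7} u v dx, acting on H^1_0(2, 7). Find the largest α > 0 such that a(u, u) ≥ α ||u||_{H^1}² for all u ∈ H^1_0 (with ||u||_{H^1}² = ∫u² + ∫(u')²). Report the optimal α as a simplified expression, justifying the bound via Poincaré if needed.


α = (25/3 + π^2)/(π^2 + 25)

Coercivity of a(·,·) on H^1_0(2, 7) means a(u, u) ≥ α ||u||_{H^1}² for every u ∈ H^1_0.
The interval has length L = 5, and Poincaré/coercivity depend only on L. Here a(u, u) = ∫(u')² + (1/3)·∫u².
Here 0 < c = 1/3 < 1. The condition a(u,u) ≥ α||u||_{H^1}² reads (1−α)∫(u')² ≥ (α−c)∫u². Any admissible α is ≤ 1 (rapidly oscillating u have ∫u²/∫(u')² → 0), and α = 1 would force 0 ≥ (1−c)∫u², impossible since c < 1; so 1−α > 0. By the sharp Poincaré inequality on H^1_0 of an interval of length L, ∫(u')² ≥ (π/L)²∫u² with equality for the first sine mode sin(π(x−x₀)/L) (x₀ the left endpoint), so the inequality holds for all u iff (1−α)(π/L)² ≥ α − c, i.e. α ≤ ((π/L)² + c)/((π/L)² + 1) = (1 + c(L/π)²)/(1 + (L/π)²). With (π/L)² = π^2/25 and c = 1/3, the largest admissible constant is α = ((π/L)² + c)/((π/L)² + 1).
Simplifying, α = (25/3 + π^2)/(π^2 + 25).


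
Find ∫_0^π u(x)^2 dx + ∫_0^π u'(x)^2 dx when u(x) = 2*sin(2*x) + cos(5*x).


||u||_{H^1(0,π)}^2 = -416/21 + 23*π

u'(x) = -5*sin(5*x) + 4*cos(2*x).
Expand u² and (u')² and integrate term by term on (0, π), using: for integers n ≥ 1, ∫_0^π sin²(nx) dx = ∫_0^π cos²(nx) dx = π/2; for n ≠ n', ∫_0^π sin(nx)sin(n'x) dx = ∫_0^π cos(nx)cos(n'x) dx = 0; and by product-to-sum, ∫_0^π sin(nx)cos(n'x) dx = ½∫_0^π [sin((n+n')x) + sin((n−n')x)] dx, which is 0 when n+n' is even and 2n/(n²−n'²) when n+n' is odd (it need not vanish on (0, π)).
  u² squared terms: (2)²·∫sin(2x)² dx = 4·π/2 = 2*π;  (1)²·∫cos(5x)² dx = 1·π/2 = π/2.
  u² cross terms: 2·(2)·(1)·∫sin(2x)·cos(5x) dx = 4·(-4/21) = -16/21.
  So ∫_0^π u² dx = 2*π + π/2 − 16/21 = -16/21 + 5*π/2.
  (u')² squared terms: (-5)²·∫sin(5x)² dx = 25·π/2 = 25*π/2;  (4)²·∫cos(2x)² dx = 16·π/2 = 8*π.
  (u')² cross terms: 2·(-5)·(4)·∫sin(5x)·cos(2x) dx = -40·(10/21) = -400/21.
  So ∫_0^π (u')² dx = 25*π/2 + 8*π − 400/21 = -400/21 + 41*π/2.
||u||_{H^1}^2 = (-16/21 + 5*π/2) + (-400/21 + 41*π/2) = -416/21 + 23*π.


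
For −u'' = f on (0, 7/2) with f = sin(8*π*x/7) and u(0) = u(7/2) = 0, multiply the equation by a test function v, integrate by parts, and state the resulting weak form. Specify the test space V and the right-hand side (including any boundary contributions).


V = H^1_0(0, 7/2) (so v(0) = v(7/2) = 0); weak form: ∫_0^7/2 u'v' dx = ∫_0^7/2 (sin(8*π*x/7)) v dx for all v ∈ V.

Multiply both sides by a test function v and integrate from 0 to 7/2:
  ∫_0^7/2 −u''(x) v(x) dx = ∫_0^7/2 f(x) v(x) dx.
Integrate the LHS by parts once:
  ∫_0^7/2 −u'' v dx = −[u'(x) v(x)]_0^7/2 + ∫_0^7/2 u'(x) v'(x) dx.
Thus ∫_0^7/2 u'(x) v'(x) dx = ∫_0^7/2 f(x) v(x) dx + [u'(x) v(x)]_0^7/2.
Choose V so that boundary terms are either known or forced to vanish.
u is Dirichlet: u(0) = u(7/2) = 0. Let V = H^1_0(0, 7/2); then v(0) = v(7/2) = 0, and [u' v]_0^7/2 = 0.
Weak formulation: find u (satisfying any essential BC) such that ∫_0^7/2 u'(x) v'(x) dx = ∫_0^7/2 f v dx for all v ∈ V.
Substituting f(x) = sin(8*π*x/7), the right-hand side is ∫_0^7/2 (sin(8*π*x/7)) v dx.


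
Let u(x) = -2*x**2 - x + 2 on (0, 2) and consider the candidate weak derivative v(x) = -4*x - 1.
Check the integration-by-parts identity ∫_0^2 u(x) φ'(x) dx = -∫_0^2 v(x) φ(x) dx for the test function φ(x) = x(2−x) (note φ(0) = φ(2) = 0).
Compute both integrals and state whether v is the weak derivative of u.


LHS = 20/3, RHS = 20/3. Yes, v = u' weakly.

u(x) = -2*x**2 - x + 2, classical derivative u'(x) = -4*x - 1.
φ(x) = x(2−x), so φ'(x) = 2 - 2*x.
Note φ(0) = φ(2) = 0, so the boundary term u·φ vanishes.
LHS = ∫_0^2 u(x) φ'(x) dx = ∫_0^2 (4*x^3 - 2*x^2 - 6*x + 4) dx. Term by term:
  ∫_0^2 4*x^3 dx = 16;  ∫_0^2 -2*x^2 dx = -16/3;  ∫_0^2 -6*x dx = -12;
  ∫_0^2 4 dx = 8.
Sum: 16 − 16/3 − 12 + 8 = 20/3.
So LHS = 20/3.
∫_0^2 v(x) φ(x) dx = ∫_0^2 (4*x^3 - 7*x^2 - 2*x) dx. Term by term:
  ∫_0^2 4*x^3 dx = 16;  ∫_0^2 -7*x^2 dx = -56/3;  ∫_0^2 -2*x dx = -4.
Sum: 16 − 56/3 − 4 = -20/3.
So RHS = -∫_0^2 v(x) φ(x) dx = 20/3.
LHS = RHS, so the identity holds for this test φ.
Moreover u is smooth here and v(x) = u'(x) = -4*x - 1 pointwise, so the identity holds for every test function. Hence v is the weak derivative of u.


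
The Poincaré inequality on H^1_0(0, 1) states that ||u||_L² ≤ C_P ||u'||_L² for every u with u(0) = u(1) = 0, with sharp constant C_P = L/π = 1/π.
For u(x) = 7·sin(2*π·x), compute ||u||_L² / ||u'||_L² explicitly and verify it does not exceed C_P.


||u||_L² / ||u'||_L² = 1/(2*π) < C_P = 1/π.

u(x) = 7·sin(2*π·x), so u'(x) = 14*π*cos(2*π*x).
Writing u(x) = A·sin(kπx/L) with A = 7 and k = 2, use ∫_0^L sin²(kπx/L) dx = L/2 and ∫_0^L cos²(kπx/L) dx = L/2.
u² = 49·sin²(2*π·x) and (u')² = 196*π^2·cos²(2*π·x), and each of sin², cos² integrates to L/2 = 1/2 over (0, 1).
∫_0^1 u² dx = 49/2, so ||u||_L² = 7*sqrt(2)/2.
∫_0^1 (u')² dx = 98*π^2, so ||u'||_L² = 7*sqrt(2)*π.
Ratio ||u||_L² / ||u'||_L² = 1/(2*π).
Sharp Poincaré constant on H^1_0(0, 1) is C_P = L/π = 1/π, achieved by sin(π·x).
This is the k = 2 harmonic; the ratio L/(kπ) is strictly less than C_P = L/π, consistent with the sharp inequality ||u||_L² ≤ C_P ||u'||_L².


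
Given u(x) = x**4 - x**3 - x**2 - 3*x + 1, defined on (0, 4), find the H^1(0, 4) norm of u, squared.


||u||_{H^1}^2 = 9242504/315

The H^1 norm (squared) on an interval (0, L) is
  ||u||_{H^1}^2 = ∫_0^L u(x)^2 dx + ∫_0^L u'(x)^2 dx.
Compute u'(x) = 4*x**3 - 3*x**2 - 2*x - 3.
Then u(x)^2 = x**8 - 2*x**7 - x**6 - 4*x**5 + 9*x**4 + 4*x**3 + 7*x**2 - 6*x + 1 and u'(x)^2 = 16*x**6 - 24*x**5 - 7*x**4 - 12*x**3 + 22*x**2 + 12*x + 9.
Integrate each monomial from 0 to 4 using ∫_0^4 c·x^n dx = c·4^(n+1)/(n+1):
  ∫_0^4 u(x)^2 dx = ∫_0^4 (x^8 - 2*x^7 - x^6 - 4*x^5 + 9*x^4 + 4*x^3 + 7*x^2 - 6*x + 1) dx. Term by term:
    ∫_0^4 x^8 dx = 262144/9;  ∫_0^4 -2*x^7 dx = -16384;  ∫_0^4 -x^6 dx = -16384/7;
    ∫_0^4 -4*x^5 dx = -8192/3;  ∫_0^4 9*x^4 dx = 9216/5;  ∫_0^4 4*x^3 dx = 256;
    ∫_0^4 7*x^2 dx = 448/3;  ∫_0^4 -6*x dx = -48;  ∫_0^4 1 dx = 4.
  Sum: 262144/9 − 16384 − 16384/7 − 8192/3 + 9216/5 + 256 + 448/3 − 48 + 4 = 3111068/315.
  ∫_0^4 u'(x)^2 dx = ∫_0^4 (16*x^6 - 24*x^5 - 7*x^4 - 12*x^3 + 22*x^2 + 12*x + 9) dx. Term by term:
    ∫_0^4 16*x^6 dx = 262144/7;  ∫_0^4 -24*x^5 dx = -16384;  ∫_0^4 -7*x^4 dx = -7168/5;
    ∫_0^4 -12*x^3 dx = -768;  ∫_0^4 22*x^2 dx = 1408/3;  ∫_0^4 12*x dx = 96;
    ∫_0^4 9 dx = 36.
  Sum: 262144/7 − 16384 − 7168/5 − 768 + 1408/3 + 96 + 36 = 2043812/105.
Adding: ||u||_{H^1}^2 = 3111068/315 + 2043812/105 = 9242504/315.
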